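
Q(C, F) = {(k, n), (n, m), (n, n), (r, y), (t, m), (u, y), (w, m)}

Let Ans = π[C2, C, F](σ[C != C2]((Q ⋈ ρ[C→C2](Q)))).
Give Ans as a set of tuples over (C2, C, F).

ρ[C→C2]: schema becomes (C2, F); tuples unchanged.
Natural join on F: {(k, n, k), (k, n, n), (n, m, n), (n, m, t), (n, m, w), (n, n, k), (n, n, n), (r, y, r), (r, y, u), (t, m, n), (t, m, t), (t, m, w), (u, y, r), (u, y, u), (w, m, n), (w, m, t), (w, m, w)}
Apply σ_{C != C2}; surviving tuples: {(k, n, n), (n, m, t), (n, m, w), (n, n, k), (r, y, u), (t, m, n), (t, m, w), (u, y, r), (w, m, n), (w, m, t)}
π[C2, C, F]: project onto (C2, C, F) → {(k, n, n), (n, k, n), (n, t, m), (n, w, m), (r, u, y), (t, n, m), (t, w, m), (u, r, y), (w, n, m), (w, t, m)}

{(k, n, n), (n, k, n), (n, t, m), (n, w, m), (r, u, y), (t, n, m), (t, w, m), (u, r, y), (w, n, m), (w, t, m)}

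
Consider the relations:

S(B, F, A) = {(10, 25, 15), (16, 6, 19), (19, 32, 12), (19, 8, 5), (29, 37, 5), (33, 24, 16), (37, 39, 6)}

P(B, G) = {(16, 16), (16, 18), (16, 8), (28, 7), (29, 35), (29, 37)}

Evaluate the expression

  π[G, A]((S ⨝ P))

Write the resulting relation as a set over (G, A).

Joining S and P on B yields {(16, 6, 19, 16), (16, 6, 19, 18), (16, 6, 19, 8), (29, 37, 5, 35), (29, 37, 5, 37)}.
π_{G, A} gives {(16, 19), (18, 19), (35, 5), (37, 5), (8, 19)}.

{(16, 19), (18, 19), (35, 5), (37, 5), (8, 19)}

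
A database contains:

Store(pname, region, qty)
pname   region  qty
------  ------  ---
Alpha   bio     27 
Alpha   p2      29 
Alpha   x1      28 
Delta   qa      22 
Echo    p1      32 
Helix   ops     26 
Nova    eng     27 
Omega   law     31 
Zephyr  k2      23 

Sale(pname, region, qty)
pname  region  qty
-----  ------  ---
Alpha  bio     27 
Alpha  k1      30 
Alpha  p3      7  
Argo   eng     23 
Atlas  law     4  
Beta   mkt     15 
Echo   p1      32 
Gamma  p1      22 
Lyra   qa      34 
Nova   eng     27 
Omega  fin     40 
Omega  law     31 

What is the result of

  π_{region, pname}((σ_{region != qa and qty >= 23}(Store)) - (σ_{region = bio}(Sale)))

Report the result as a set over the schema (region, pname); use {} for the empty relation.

Selection region != qa and qty >= 23: {(Alpha, bio, 27), (Alpha, p2, 29), (Alpha, x1, 28), (Echo, p1, 32), (Helix, ops, 26), (Nova, eng, 27), (Omega, law, 31), (Zephyr, k2, 23)}
Selection region = bio: {(Alpha, bio, 27)}
Taking the difference: {(Alpha, p2, 29), (Alpha, x1, 28), (Echo, p1, 32), (Helix, ops, 26), (Nova, eng, 27), (Omega, law, 31), (Zephyr, k2, 23)}
π_{region, pname} gives {(eng, Nova), (k2, Zephyr), (law, Omega), (ops, Helix), (p1, Echo), (p2, Alpha), (x1, Alpha)}.

{(eng, Nova), (k2, Zephyr), (law, Omega), (ops, Helix), (p1, Echo), (p2, Alpha), (x1, Alpha)}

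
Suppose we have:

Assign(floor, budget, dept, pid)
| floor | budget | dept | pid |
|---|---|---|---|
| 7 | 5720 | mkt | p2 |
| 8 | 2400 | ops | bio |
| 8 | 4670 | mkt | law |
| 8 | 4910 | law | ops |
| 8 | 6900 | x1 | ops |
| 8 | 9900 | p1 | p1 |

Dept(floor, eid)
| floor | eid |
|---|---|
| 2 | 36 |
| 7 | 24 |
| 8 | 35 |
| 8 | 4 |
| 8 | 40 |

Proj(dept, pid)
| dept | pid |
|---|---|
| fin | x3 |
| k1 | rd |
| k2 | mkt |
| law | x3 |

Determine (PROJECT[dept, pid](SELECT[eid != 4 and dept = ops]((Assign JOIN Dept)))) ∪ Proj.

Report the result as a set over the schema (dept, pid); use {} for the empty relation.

Joining Assign and Dept on floor yields {(7, 5720, mkt, p2, 24), (8, 2400, ops, bio, 35), (8, 2400, ops, bio, 4), (8, 2400, ops, bio, 40), (8, 4670, mkt, law, 35), (8, 4670, mkt, law, 4), (8, 4670, mkt, law, 40), (8, 4910, law, ops, 35), (8, 4910, law, ops, 4), (8, 4910, law, ops, 40), (8, 6900, x1, ops, 35), (8, 6900, x1, ops, 4), (8, 6900, x1, ops, 40), (8, 9900, p1, p1, 35), (8, 9900, p1, p1, 4), (8, 9900, p1, p1, 40)}.
Apply σ_{eid != 4 and dept = ops}; surviving tuples: {(8, 2400, ops, bio, 35), (8, 2400, ops, bio, 40)}
π_{dept, pid} gives {(ops, bio)} (1 duplicate(s) eliminated).
Set union of the two operands is {(fin, x3), (k1, rd), (k2, mkt), (law, x3), (ops, bio)}.

{(fin, x3), (k1, rd), (k2, mkt), (law, x3), (ops, bio)}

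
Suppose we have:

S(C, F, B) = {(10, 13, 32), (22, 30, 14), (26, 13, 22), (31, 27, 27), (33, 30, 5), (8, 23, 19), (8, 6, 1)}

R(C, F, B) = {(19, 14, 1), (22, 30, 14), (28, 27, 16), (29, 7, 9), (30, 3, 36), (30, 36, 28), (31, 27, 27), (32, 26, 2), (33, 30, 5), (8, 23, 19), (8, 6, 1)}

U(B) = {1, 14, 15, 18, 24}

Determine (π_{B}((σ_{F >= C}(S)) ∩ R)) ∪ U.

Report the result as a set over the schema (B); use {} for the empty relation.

{1, 14, 15, 18, 19, 24}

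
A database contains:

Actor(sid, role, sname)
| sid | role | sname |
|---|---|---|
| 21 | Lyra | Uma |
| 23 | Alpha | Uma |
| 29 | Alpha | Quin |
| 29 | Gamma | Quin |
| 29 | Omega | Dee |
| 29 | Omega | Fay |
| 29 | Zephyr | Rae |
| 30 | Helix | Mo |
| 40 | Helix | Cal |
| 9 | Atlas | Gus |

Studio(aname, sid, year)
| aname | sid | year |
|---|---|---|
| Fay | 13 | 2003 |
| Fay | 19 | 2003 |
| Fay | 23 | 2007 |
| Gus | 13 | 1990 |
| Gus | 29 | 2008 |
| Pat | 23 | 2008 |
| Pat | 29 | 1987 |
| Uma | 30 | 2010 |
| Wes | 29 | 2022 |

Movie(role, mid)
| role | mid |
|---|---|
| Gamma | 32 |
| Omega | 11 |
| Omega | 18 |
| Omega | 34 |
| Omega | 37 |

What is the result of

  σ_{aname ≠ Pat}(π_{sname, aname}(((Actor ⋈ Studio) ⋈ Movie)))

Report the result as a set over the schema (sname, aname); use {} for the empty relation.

{(Dee, Gus), (Dee, Wes), (Fay, Gus), (Fay, Wes), (Quin, Gus), (Quin, Wes)}

Joining Actor and Studio on sid yields {(23, Alpha, Uma, Fay, 2007), (23, Alpha, Uma, Pat, 2008), (29, Alpha, Quin, Gus, 2008), (29, Alpha, Quin, Pat, 1987), (29, Alpha, Quin, Wes, 2022), (29, Gamma, Quin, Gus, 2008), (29, Gamma, Quin, Pat, 1987), (29, Gamma, Quin, Wes, 2022), (29, Omega, Dee, Gus, 2008), (29, Omega, Dee, Pat, 1987), (29, Omega, Dee, Wes, 2022), (29, Omega, Fay, Gus, 2008), (29, Omega, Fay, Pat, 1987), (29, Omega, Fay, Wes, 2022), (29, Zephyr, Rae, Gus, 2008), (29, Zephyr, Rae, Pat, 1987), (29, Zephyr, Rae, Wes, 2022), (30, Helix, Mo, Uma, 2010)}.
Joining (Actor ⋈ Studio) and Movie on role yields {(29, Gamma, Quin, Gus, 2008, 32), (29, Gamma, Quin, Pat, 1987, 32), (29, Gamma, Quin, Wes, 2022, 32), (29, Omega, Dee, Gus, 2008, 11), (29, Omega, Dee, Gus, 2008, 18), (29, Omega, Dee, Gus, 2008, 34), (29, Omega, Dee, Gus, 2008, 37), (29, Omega, Dee, Pat, 1987, 11), (29, Omega, Dee, Pat, 1987, 18), (29, Omega, Dee, Pat, 1987, 34), (29, Omega, Dee, Pat, 1987, 37), (29, Omega, Dee, Wes, 2022, 11), (29, Omega, Dee, Wes, 2022, 18), (29, Omega, Dee, Wes, 2022, 34), (29, Omega, Dee, Wes, 2022, 37), (29, Omega, Fay, Gus, 2008, 11), (29, Omega, Fay, Gus, 2008, 18), (29, Omega, Fay, Gus, 2008, 34), (29, Omega, Fay, Gus, 2008, 37), (29, Omega, Fay, Pat, 1987, 11), (29, Omega, Fay, Pat, 1987, 18), (29, Omega, Fay, Pat, 1987, 34), (29, Omega, Fay, Pat, 1987, 37), (29, Omega, Fay, Wes, 2022, 11), (29, Omega, Fay, Wes, 2022, 18), (29, Omega, Fay, Wes, 2022, 34), (29, Omega, Fay, Wes, 2022, 37)}.
Projecting to sname, aname (18 duplicate(s) eliminated): {(Dee, Gus), (Dee, Pat), (Dee, Wes), (Fay, Gus), (Fay, Pat), (Fay, Wes), (Quin, Gus), (Quin, Pat), (Quin, Wes)}
Selection aname ≠ Pat: {(Dee, Gus), (Dee, Wes), (Fay, Gus), (Fay, Wes), (Quin, Gus), (Quin, Wes)}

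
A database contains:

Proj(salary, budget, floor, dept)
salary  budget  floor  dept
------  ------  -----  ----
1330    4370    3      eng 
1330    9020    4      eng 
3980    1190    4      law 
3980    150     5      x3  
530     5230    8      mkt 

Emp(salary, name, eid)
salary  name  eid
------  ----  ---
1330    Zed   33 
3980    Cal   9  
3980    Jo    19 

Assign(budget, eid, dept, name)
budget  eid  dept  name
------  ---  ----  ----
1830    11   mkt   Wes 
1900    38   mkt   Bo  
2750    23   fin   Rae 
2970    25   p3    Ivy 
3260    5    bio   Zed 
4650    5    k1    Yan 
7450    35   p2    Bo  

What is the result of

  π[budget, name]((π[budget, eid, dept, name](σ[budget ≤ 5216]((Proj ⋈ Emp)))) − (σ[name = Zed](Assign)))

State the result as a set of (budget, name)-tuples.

Natural join on salary: {(1330, 4370, 3, eng, Zed, 33), (1330, 9020, 4, eng, Zed, 33), (3980, 1190, 4, law, Cal, 9), (3980, 1190, 4, law, Jo, 19), (3980, 150, 5, x3, Cal, 9), (3980, 150, 5, x3, Jo, 19)}
σ[budget ≤ 5216]: keep tuples satisfying budget ≤ 5216 → {(1330, 4370, 3, eng, Zed, 33), (3980, 1190, 4, law, Cal, 9), (3980, 1190, 4, law, Jo, 19), (3980, 150, 5, x3, Cal, 9), (3980, 150, 5, x3, Jo, 19)}
π[budget, eid, dept, name]: project onto (budget, eid, dept, name) → {(1190, 19, law, Jo), (1190, 9, law, Cal), (150, 19, x3, Jo), (150, 9, x3, Cal), (4370, 33, eng, Zed)}
σ[name = Zed]: keep tuples satisfying name = Zed → {(3260, 5, bio, Zed)}
Set difference of the two operands is {(1190, 19, law, Jo), (1190, 9, law, Cal), (150, 19, x3, Jo), (150, 9, x3, Cal), (4370, 33, eng, Zed)}.
π[budget, name]: project onto (budget, name) → {(1190, Cal), (1190, Jo), (150, Cal), (150, Jo), (4370, Zed)}

{(1190, Cal), (1190, Jo), (150, Cal), (150, Jo), (4370, Zed)}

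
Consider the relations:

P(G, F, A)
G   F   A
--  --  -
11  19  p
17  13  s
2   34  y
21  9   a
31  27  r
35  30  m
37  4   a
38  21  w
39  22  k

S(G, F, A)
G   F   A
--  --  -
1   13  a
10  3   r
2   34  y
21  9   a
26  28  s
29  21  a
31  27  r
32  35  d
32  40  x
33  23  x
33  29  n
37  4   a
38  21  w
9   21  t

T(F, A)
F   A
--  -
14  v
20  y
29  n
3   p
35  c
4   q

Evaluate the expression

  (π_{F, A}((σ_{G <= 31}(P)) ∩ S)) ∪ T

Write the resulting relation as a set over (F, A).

{(14, v), (20, y), (27, r), (29, n), (3, p), (34, y), (35, c), (4, q), (9, a)}

σ[G <= 31]: keep tuples satisfying G <= 31 → {(11, 19, p), (17, 13, s), (2, 34, y), (21, 9, a), (31, 27, r)}
Set intersection of the two operands is {(2, 34, y), (21, 9, a), (31, 27, r)}.
Keep only column(s) F, A: {(27, r), (34, y), (9, a)}
Set union of the two operands is {(14, v), (20, y), (27, r), (29, n), (3, p), (34, y), (35, c), (4, q), (9, a)}.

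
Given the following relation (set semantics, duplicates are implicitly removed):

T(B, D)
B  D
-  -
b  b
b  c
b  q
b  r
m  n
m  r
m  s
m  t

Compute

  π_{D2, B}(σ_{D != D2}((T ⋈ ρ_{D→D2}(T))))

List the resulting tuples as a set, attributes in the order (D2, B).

{(b, b), (c, b), (n, m), (q, b), (r, b), (r, m), (s, m), (t, m)}

ρ[D→D2]: schema becomes (B, D2); tuples unchanged.
T ⋈ ρ_{D→D2}(T) (natural join on B): {(b, b, b), (b, b, c), (b, b, q), (b, b, r), (b, c, b), (b, c, c), (b, c, q), (b, c, r), (b, q, b), (b, q, c), (b, q, q), (b, q, r), (b, r, b), (b, r, c), (b, r, q), (b, r, r), (m, n, n), (m, n, r), (m, n, s), (m, n, t), (m, r, n), (m, r, r), (m, r, s), (m, r, t), (m, s, n), (m, s, r), (m, s, s), (m, s, t), (m, t, n), (m, t, r), (m, t, s), (m, t, t)}
σ[D != D2]: keep tuples satisfying D != D2 → {(b, b, c), (b, b, q), (b, b, r), (b, c, b), (b, c, q), (b, c, r), (b, q, b), (b, q, c), (b, q, r), (b, r, b), (b, r, c), (b, r, q), (m, n, r), (m, n, s), (m, n, t), (m, r, n), (m, r, s), (m, r, t), (m, s, n), (m, s, r), (m, s, t), (m, t, n), (m, t, r), (m, t, s)}
π_{D2, B} gives {(b, b), (c, b), (n, m), (q, b), (r, b), (r, m), (s, m), (t, m)} (16 duplicate(s) eliminated).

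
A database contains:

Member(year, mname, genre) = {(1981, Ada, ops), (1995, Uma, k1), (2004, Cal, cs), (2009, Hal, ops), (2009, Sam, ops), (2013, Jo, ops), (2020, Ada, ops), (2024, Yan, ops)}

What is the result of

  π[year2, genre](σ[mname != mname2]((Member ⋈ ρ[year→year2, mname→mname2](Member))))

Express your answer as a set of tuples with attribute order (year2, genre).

{(1981, ops), (2009, ops), (2013, ops), (2020, ops), (2024, ops)}

ρ[year→year2, mname→mname2]: schema becomes (year2, mname2, genre); tuples unchanged.
Joining Member and ρ[year→year2, mname→mname2](Member) on genre yields {(1981, Ada, ops, 1981, Ada), (1981, Ada, ops, 2009, Hal), (1981, Ada, ops, 2009, Sam), (1981, Ada, ops, 2013, Jo), (1981, Ada, ops, 2020, Ada), (1981, Ada, ops, 2024, Yan), (1995, Uma, k1, 1995, Uma), (2004, Cal, cs, 2004, Cal), (2009, Hal, ops, 1981, Ada), (2009, Hal, ops, 2009, Hal), (2009, Hal, ops, 2009, Sam), (2009, Hal, ops, 2013, Jo), (2009, Hal, ops, 2020, Ada), (2009, Hal, ops, 2024, Yan), (2009, Sam, ops, 1981, Ada), (2009, Sam, ops, 2009, Hal), (2009, Sam, ops, 2009, Sam), (2009, Sam, ops, 2013, Jo), (2009, Sam, ops, 2020, Ada), (2009, Sam, ops, 2024, Yan), (2013, Jo, ops, 1981, Ada), (2013, Jo, ops, 2009, Hal), (2013, Jo, ops, 2009, Sam), (2013, Jo, ops, 2013, Jo), (2013, Jo, ops, 2020, Ada), (2013, Jo, ops, 2024, Yan), (2020, Ada, ops, 1981, Ada), (2020, Ada, ops, 2009, Hal), (2020, Ada, ops, 2009, Sam), (2020, Ada, ops, 2013, Jo), (2020, Ada, ops, 2020, Ada), (2020, Ada, ops, 2024, Yan), (2024, Yan, ops, 1981, Ada), (2024, Yan, ops, 2009, Hal), (2024, Yan, ops, 2009, Sam), (2024, Yan, ops, 2013, Jo), (2024, Yan, ops, 2020, Ada), (2024, Yan, ops, 2024, Yan)}.
Apply σ_{mname != mname2}; surviving tuples: {(1981, Ada, ops, 2009, Hal), (1981, Ada, ops, 2009, Sam), (1981, Ada, ops, 2013, Jo), (1981, Ada, ops, 2024, Yan), (2009, Hal, ops, 1981, Ada), (2009, Hal, ops, 2009, Sam), (2009, Hal, ops, 2013, Jo), (2009, Hal, ops, 2020, Ada), (2009, Hal, ops, 2024, Yan), (2009, Sam, ops, 1981, Ada), (2009, Sam, ops, 2009, Hal), (2009, Sam, ops, 2013, Jo), (2009, Sam, ops, 2020, Ada), (2009, Sam, ops, 2024, Yan), (2013, Jo, ops, 1981, Ada), (2013, Jo, ops, 2009, Hal), (2013, Jo, ops, 2009, Sam), (2013, Jo, ops, 2020, Ada), (2013, Jo, ops, 2024, Yan), (2020, Ada, ops, 2009, Hal), (2020, Ada, ops, 2009, Sam), (2020, Ada, ops, 2013, Jo), (2020, Ada, ops, 2024, Yan), (2024, Yan, ops, 1981, Ada), (2024, Yan, ops, 2009, Hal), (2024, Yan, ops, 2009, Sam), (2024, Yan, ops, 2013, Jo), (2024, Yan, ops, 2020, Ada)}
π[year2, genre]: project onto (year2, genre) (23 duplicate(s) eliminated) → {(1981, ops), (2009, ops), (2013, ops), (2020, ops), (2024, ops)}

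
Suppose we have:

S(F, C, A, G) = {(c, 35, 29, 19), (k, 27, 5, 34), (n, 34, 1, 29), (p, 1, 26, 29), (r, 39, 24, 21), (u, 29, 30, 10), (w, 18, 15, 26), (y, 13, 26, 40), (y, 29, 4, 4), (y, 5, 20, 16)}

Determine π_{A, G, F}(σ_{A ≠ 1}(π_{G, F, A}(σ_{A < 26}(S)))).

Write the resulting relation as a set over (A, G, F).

Selection A < 26: {(k, 27, 5, 34), (n, 34, 1, 29), (r, 39, 24, 21), (w, 18, 15, 26), (y, 29, 4, 4), (y, 5, 20, 16)}
π[G, F, A]: project onto (G, F, A) → {(16, y, 20), (21, r, 24), (26, w, 15), (29, n, 1), (34, k, 5), (4, y, 4)}
Selection A ≠ 1: {(16, y, 20), (21, r, 24), (26, w, 15), (34, k, 5), (4, y, 4)}
π[A, G, F]: project onto (A, G, F) → {(15, 26, w), (20, 16, y), (24, 21, r), (4, 4, y), (5, 34, k)}

{(15, 26, w), (20, 16, y), (24, 21, r), (4, 4, y), (5, 34, k)}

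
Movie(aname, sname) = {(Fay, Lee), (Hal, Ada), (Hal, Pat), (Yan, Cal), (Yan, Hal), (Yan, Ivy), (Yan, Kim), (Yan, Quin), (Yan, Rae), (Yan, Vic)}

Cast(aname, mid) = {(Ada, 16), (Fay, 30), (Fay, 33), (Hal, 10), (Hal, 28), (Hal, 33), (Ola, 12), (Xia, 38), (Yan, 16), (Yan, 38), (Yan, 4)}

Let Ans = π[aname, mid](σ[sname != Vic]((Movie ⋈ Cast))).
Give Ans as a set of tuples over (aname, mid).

Movie ⋈ Cast (natural join on aname): {(Fay, Lee, 30), (Fay, Lee, 33), (Hal, Ada, 10), (Hal, Ada, 28), (Hal, Ada, 33), (Hal, Pat, 10), (Hal, Pat, 28), (Hal, Pat, 33), (Yan, Cal, 16), (Yan, Cal, 38), (Yan, Cal, 4), (Yan, Hal, 16), (Yan, Hal, 38), (Yan, Hal, 4), (Yan, Ivy, 16), (Yan, Ivy, 38), (Yan, Ivy, 4), (Yan, Kim, 16), (Yan, Kim, 38), (Yan, Kim, 4), (Yan, Quin, 16), (Yan, Quin, 38), (Yan, Quin, 4), (Yan, Rae, 16), (Yan, Rae, 38), (Yan, Rae, 4), (Yan, Vic, 16), (Yan, Vic, 38), (Yan, Vic, 4)}
σ[sname != Vic]: keep tuples satisfying sname != Vic → {(Fay, Lee, 30), (Fay, Lee, 33), (Hal, Ada, 10), (Hal, Ada, 28), (Hal, Ada, 33), (Hal, Pat, 10), (Hal, Pat, 28), (Hal, Pat, 33), (Yan, Cal, 16), (Yan, Cal, 38), (Yan, Cal, 4), (Yan, Hal, 16), (Yan, Hal, 38), (Yan, Hal, 4), (Yan, Ivy, 16), (Yan, Ivy, 38), (Yan, Ivy, 4), (Yan, Kim, 16), (Yan, Kim, 38), (Yan, Kim, 4), (Yan, Quin, 16), (Yan, Quin, 38), (Yan, Quin, 4), (Yan, Rae, 16), (Yan, Rae, 38), (Yan, Rae, 4)}
π[aname, mid]: project onto (aname, mid) (18 duplicate(s) eliminated) → {(Fay, 30), (Fay, 33), (Hal, 10), (Hal, 28), (Hal, 33), (Yan, 16), (Yan, 38), (Yan, 4)}

{(Fay, 30), (Fay, 33), (Hal, 10), (Hal, 28), (Hal, 33), (Yan, 16), (Yan, 38), (Yan, 4)}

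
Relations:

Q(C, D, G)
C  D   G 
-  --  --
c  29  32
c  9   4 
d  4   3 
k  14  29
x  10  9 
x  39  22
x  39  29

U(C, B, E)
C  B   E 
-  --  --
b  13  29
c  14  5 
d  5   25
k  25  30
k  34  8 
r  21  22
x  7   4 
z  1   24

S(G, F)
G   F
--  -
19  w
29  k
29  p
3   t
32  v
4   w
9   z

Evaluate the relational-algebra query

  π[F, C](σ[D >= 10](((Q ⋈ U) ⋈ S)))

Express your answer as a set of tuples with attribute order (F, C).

Q ⋈ U (natural join on C): {(c, 29, 32, 14, 5), (c, 9, 4, 14, 5), (d, 4, 3, 5, 25), (k, 14, 29, 25, 30), (k, 14, 29, 34, 8), (x, 10, 9, 7, 4), (x, 39, 22, 7, 4), (x, 39, 29, 7, 4)}
(Q ⋈ U) ⋈ S (natural join on G): {(c, 29, 32, 14, 5, v), (c, 9, 4, 14, 5, w), (d, 4, 3, 5, 25, t), (k, 14, 29, 25, 30, k), (k, 14, 29, 25, 30, p), (k, 14, 29, 34, 8, k), (k, 14, 29, 34, 8, p), (x, 10, 9, 7, 4, z), (x, 39, 29, 7, 4, k), (x, 39, 29, 7, 4, p)}
Apply σ_{D >= 10}; surviving tuples: {(c, 29, 32, 14, 5, v), (k, 14, 29, 25, 30, k), (k, 14, 29, 25, 30, p), (k, 14, 29, 34, 8, k), (k, 14, 29, 34, 8, p), (x, 10, 9, 7, 4, z), (x, 39, 29, 7, 4, k), (x, 39, 29, 7, 4, p)}
π_{F, C} gives {(k, k), (k, x), (p, k), (p, x), (v, c), (z, x)} (2 duplicate(s) eliminated).

{(k, k), (k, x), (p, k), (p, x), (v, c), (z, x)}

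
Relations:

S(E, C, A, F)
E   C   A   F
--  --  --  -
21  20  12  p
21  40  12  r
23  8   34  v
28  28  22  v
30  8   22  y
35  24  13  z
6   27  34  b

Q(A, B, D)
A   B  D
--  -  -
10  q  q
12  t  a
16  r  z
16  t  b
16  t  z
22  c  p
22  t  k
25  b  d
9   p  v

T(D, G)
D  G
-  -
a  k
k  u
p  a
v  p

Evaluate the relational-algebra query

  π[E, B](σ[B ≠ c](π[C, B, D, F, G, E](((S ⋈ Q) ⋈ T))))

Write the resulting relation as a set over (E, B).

Joining S and Q on A yields {(21, 20, 12, p, t, a), (21, 40, 12, r, t, a), (28, 28, 22, v, c, p), (28, 28, 22, v, t, k), (30, 8, 22, y, c, p), (30, 8, 22, y, t, k)}.
Joining (S ⋈ Q) and T on D yields {(21, 20, 12, p, t, a, k), (21, 40, 12, r, t, a, k), (28, 28, 22, v, c, p, a), (28, 28, 22, v, t, k, u), (30, 8, 22, y, c, p, a), (30, 8, 22, y, t, k, u)}.
Projecting to C, B, D, F, G, E: {(20, t, a, p, k, 21), (28, c, p, v, a, 28), (28, t, k, v, u, 28), (40, t, a, r, k, 21), (8, c, p, y, a, 30), (8, t, k, y, u, 30)}
σ[B ≠ c]: keep tuples satisfying B ≠ c → {(20, t, a, p, k, 21), (28, t, k, v, u, 28), (40, t, a, r, k, 21), (8, t, k, y, u, 30)}
Projecting to E, B (1 duplicate(s) eliminated): {(21, t), (28, t), (30, t)}

{(21, t), (28, t), (30, t)}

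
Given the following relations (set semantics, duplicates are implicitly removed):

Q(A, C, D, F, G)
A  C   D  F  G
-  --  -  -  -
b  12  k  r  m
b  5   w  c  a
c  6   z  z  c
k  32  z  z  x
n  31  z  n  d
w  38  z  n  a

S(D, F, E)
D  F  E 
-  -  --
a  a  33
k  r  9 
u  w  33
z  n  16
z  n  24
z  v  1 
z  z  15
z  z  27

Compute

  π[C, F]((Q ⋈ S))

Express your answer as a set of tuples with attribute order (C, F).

Joining Q and S on D, F yields {(b, 12, k, r, m, 9), (c, 6, z, z, c, 15), (c, 6, z, z, c, 27), (k, 32, z, z, x, 15), (k, 32, z, z, x, 27), (n, 31, z, n, d, 16), (n, 31, z, n, d, 24), (w, 38, z, n, a, 16), (w, 38, z, n, a, 24)}.
π_{C, F} gives {(12, r), (31, n), (32, z), (38, n), (6, z)} (4 duplicate(s) eliminated).

{(12, r), (31, n), (32, z), (38, n), (6, z)}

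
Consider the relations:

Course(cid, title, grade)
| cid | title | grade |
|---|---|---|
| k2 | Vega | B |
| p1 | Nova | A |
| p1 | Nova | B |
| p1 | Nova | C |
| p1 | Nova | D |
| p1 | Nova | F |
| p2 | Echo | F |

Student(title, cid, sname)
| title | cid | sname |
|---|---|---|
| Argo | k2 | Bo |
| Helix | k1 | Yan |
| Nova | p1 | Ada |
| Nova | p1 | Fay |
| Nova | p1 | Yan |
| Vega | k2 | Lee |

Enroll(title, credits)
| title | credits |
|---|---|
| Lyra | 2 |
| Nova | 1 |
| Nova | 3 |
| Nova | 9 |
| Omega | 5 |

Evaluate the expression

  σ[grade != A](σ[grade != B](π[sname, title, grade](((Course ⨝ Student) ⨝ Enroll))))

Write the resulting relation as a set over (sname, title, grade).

Course ⋈ Student (natural join on cid, title): {(k2, Vega, B, Lee), (p1, Nova, A, Ada), (p1, Nova, A, Fay), (p1, Nova, A, Yan), (p1, Nova, B, Ada), (p1, Nova, B, Fay), (p1, Nova, B, Yan), (p1, Nova, C, Ada), (p1, Nova, C, Fay), (p1, Nova, C, Yan), (p1, Nova, D, Ada), (p1, Nova, D, Fay), (p1, Nova, D, Yan), (p1, Nova, F, Ada), (p1, Nova, F, Fay), (p1, Nova, F, Yan)}
(Course ⨝ Student) ⋈ Enroll (natural join on title): {(p1, Nova, A, Ada, 1), (p1, Nova, A, Ada, 3), (p1, Nova, A, Ada, 9), (p1, Nova, A, Fay, 1), (p1, Nova, A, Fay, 3), (p1, Nova, A, Fay, 9), (p1, Nova, A, Yan, 1), (p1, Nova, A, Yan, 3), (p1, Nova, A, Yan, 9), (p1, Nova, B, Ada, 1), (p1, Nova, B, Ada, 3), (p1, Nova, B, Ada, 9), (p1, Nova, B, Fay, 1), (p1, Nova, B, Fay, 3), (p1, Nova, B, Fay, 9), (p1, Nova, B, Yan, 1), (p1, Nova, B, Yan, 3), (p1, Nova, B, Yan, 9), (p1, Nova, C, Ada, 1), (p1, Nova, C, Ada, 3), (p1, Nova, C, Ada, 9), (p1, Nova, C, Fay, 1), (p1, Nova, C, Fay, 3), (p1, Nova, C, Fay, 9), (p1, Nova, C, Yan, 1), (p1, Nova, C, Yan, 3), (p1, Nova, C, Yan, 9), (p1, Nova, D, Ada, 1), (p1, Nova, D, Ada, 3), (p1, Nova, D, Ada, 9), (p1, Nova, D, Fay, 1), (p1, Nova, D, Fay, 3), (p1, Nova, D, Fay, 9), (p1, Nova, D, Yan, 1), (p1, Nova, D, Yan, 3), (p1, Nova, D, Yan, 9), (p1, Nova, F, Ada, 1), (p1, Nova, F, Ada, 3), (p1, Nova, F, Ada, 9), (p1, Nova, F, Fay, 1), (p1, Nova, F, Fay, 3), (p1, Nova, F, Fay, 9), (p1, Nova, F, Yan, 1), (p1, Nova, F, Yan, 3), (p1, Nova, F, Yan, 9)}
π[sname, title, grade]: project onto (sname, title, grade) (30 duplicate(s) eliminated) → {(Ada, Nova, A), (Ada, Nova, B), (Ada, Nova, C), (Ada, Nova, D), (Ada, Nova, F), (Fay, Nova, A), (Fay, Nova, B), (Fay, Nova, C), (Fay, Nova, D), (Fay, Nova, F), (Yan, Nova, A), (Yan, Nova, B), (Yan, Nova, C), (Yan, Nova, D), (Yan, Nova, F)}
σ[grade != B]: keep tuples satisfying grade != B → {(Ada, Nova, A), (Ada, Nova, C), (Ada, Nova, D), (Ada, Nova, F), (Fay, Nova, A), (Fay, Nova, C), (Fay, Nova, D), (Fay, Nova, F), (Yan, Nova, A), (Yan, Nova, C), (Yan, Nova, D), (Yan, Nova, F)}
σ[grade != A]: keep tuples satisfying grade != A → {(Ada, Nova, C), (Ada, Nova, D), (Ada, Nova, F), (Fay, Nova, C), (Fay, Nova, D), (Fay, Nova, F), (Yan, Nova, C), (Yan, Nova, D), (Yan, Nova, F)}

{(Ada, Nova, C), (Ada, Nova, D), (Ada, Nova, F), (Fay, Nova, C), (Fay, Nova, D), (Fay, Nova, F), (Yan, Nova, C), (Yan, Nova, D), (Yan, Nova, F)}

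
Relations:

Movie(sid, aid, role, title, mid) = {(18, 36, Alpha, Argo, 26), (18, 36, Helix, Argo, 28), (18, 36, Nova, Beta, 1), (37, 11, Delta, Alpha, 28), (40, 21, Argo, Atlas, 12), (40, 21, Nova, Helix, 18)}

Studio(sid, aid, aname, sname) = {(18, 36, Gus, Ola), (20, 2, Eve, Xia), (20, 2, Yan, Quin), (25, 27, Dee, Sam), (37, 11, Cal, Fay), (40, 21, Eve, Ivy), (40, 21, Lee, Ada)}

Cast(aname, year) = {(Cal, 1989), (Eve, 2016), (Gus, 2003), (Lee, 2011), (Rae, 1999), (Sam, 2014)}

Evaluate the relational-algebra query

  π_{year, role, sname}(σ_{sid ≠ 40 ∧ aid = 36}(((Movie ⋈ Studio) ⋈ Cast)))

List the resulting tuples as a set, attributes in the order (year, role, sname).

{(2003, Alpha, Ola), (2003, Helix, Ola), (2003, Nova, Ola)}

Joining Movie and Studio on sid, aid yields {(18, 36, Alpha, Argo, 26, Gus, Ola), (18, 36, Helix, Argo, 28, Gus, Ola), (18, 36, Nova, Beta, 1, Gus, Ola), (37, 11, Delta, Alpha, 28, Cal, Fay), (40, 21, Argo, Atlas, 12, Eve, Ivy), (40, 21, Argo, Atlas, 12, Lee, Ada), (40, 21, Nova, Helix, 18, Eve, Ivy), (40, 21, Nova, Helix, 18, Lee, Ada)}.
Joining (Movie ⋈ Studio) and Cast on aname yields {(18, 36, Alpha, Argo, 26, Gus, Ola, 2003), (18, 36, Helix, Argo, 28, Gus, Ola, 2003), (18, 36, Nova, Beta, 1, Gus, Ola, 2003), (37, 11, Delta, Alpha, 28, Cal, Fay, 1989), (40, 21, Argo, Atlas, 12, Eve, Ivy, 2016), (40, 21, Argo, Atlas, 12, Lee, Ada, 2011), (40, 21, Nova, Helix, 18, Eve, Ivy, 2016), (40, 21, Nova, Helix, 18, Lee, Ada, 2011)}.
Filtering on sid ≠ 40 ∧ aid = 36 leaves {(18, 36, Alpha, Argo, 26, Gus, Ola, 2003), (18, 36, Helix, Argo, 28, Gus, Ola, 2003), (18, 36, Nova, Beta, 1, Gus, Ola, 2003)}.
Projecting to year, role, sname: {(2003, Alpha, Ola), (2003, Helix, Ola), (2003, Nova, Ola)}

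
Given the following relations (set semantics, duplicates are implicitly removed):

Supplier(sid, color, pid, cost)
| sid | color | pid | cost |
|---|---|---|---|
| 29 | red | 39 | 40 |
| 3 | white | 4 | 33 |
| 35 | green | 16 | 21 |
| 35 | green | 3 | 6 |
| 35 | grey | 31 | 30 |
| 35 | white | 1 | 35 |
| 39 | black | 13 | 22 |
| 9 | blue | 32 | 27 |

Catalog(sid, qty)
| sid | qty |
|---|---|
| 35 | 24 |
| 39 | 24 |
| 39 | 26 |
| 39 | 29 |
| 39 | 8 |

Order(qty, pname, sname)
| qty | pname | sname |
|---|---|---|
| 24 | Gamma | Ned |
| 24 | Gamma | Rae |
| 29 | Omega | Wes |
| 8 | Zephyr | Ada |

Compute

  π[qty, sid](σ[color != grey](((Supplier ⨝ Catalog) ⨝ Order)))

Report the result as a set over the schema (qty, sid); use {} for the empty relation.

{(24, 35), (24, 39), (29, 39), (8, 39)}

Natural join on sid: {(35, green, 16, 21, 24), (35, green, 3, 6, 24), (35, grey, 31, 30, 24), (35, white, 1, 35, 24), (39, black, 13, 22, 24), (39, black, 13, 22, 26), (39, black, 13, 22, 29), (39, black, 13, 22, 8)}
Natural join on qty: {(35, green, 16, 21, 24, Gamma, Ned), (35, green, 16, 21, 24, Gamma, Rae), (35, green, 3, 6, 24, Gamma, Ned), (35, green, 3, 6, 24, Gamma, Rae), (35, grey, 31, 30, 24, Gamma, Ned), (35, grey, 31, 30, 24, Gamma, Rae), (35, white, 1, 35, 24, Gamma, Ned), (35, white, 1, 35, 24, Gamma, Rae), (39, black, 13, 22, 24, Gamma, Ned), (39, black, 13, 22, 24, Gamma, Rae), (39, black, 13, 22, 29, Omega, Wes), (39, black, 13, 22, 8, Zephyr, Ada)}
σ[color != grey]: keep tuples satisfying color != grey → {(35, green, 16, 21, 24, Gamma, Ned), (35, green, 16, 21, 24, Gamma, Rae), (35, green, 3, 6, 24, Gamma, Ned), (35, green, 3, 6, 24, Gamma, Rae), (35, white, 1, 35, 24, Gamma, Ned), (35, white, 1, 35, 24, Gamma, Rae), (39, black, 13, 22, 24, Gamma, Ned), (39, black, 13, 22, 24, Gamma, Rae), (39, black, 13, 22, 29, Omega, Wes), (39, black, 13, 22, 8, Zephyr, Ada)}
π[qty, sid]: project onto (qty, sid) (6 duplicate(s) eliminated) → {(24, 35), (24, 39), (29, 39), (8, 39)}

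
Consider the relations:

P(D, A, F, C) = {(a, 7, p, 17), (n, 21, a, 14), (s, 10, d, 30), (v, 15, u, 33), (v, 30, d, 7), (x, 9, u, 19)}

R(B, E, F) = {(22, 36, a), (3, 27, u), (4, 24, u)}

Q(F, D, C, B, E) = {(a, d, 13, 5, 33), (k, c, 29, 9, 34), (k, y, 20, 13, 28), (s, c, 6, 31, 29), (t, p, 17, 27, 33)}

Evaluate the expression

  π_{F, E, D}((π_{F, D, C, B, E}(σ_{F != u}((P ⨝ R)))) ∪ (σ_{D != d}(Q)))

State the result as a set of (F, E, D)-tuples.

Joining P and R on F yields {(n, 21, a, 14, 22, 36), (v, 15, u, 33, 3, 27), (v, 15, u, 33, 4, 24), (x, 9, u, 19, 3, 27), (x, 9, u, 19, 4, 24)}.
σ[F != u]: keep tuples satisfying F != u → {(n, 21, a, 14, 22, 36)}
π[F, D, C, B, E]: project onto (F, D, C, B, E) → {(a, n, 14, 22, 36)}
σ[D != d]: keep tuples satisfying D != d → {(k, c, 29, 9, 34), (k, y, 20, 13, 28), (s, c, 6, 31, 29), (t, p, 17, 27, 33)}
Union: {(a, n, 14, 22, 36)} with {(k, c, 29, 9, 34), (k, y, 20, 13, 28), (s, c, 6, 31, 29), (t, p, 17, 27, 33)} → {(a, n, 14, 22, 36), (k, c, 29, 9, 34), (k, y, 20, 13, 28), (s, c, 6, 31, 29), (t, p, 17, 27, 33)}
π[F, E, D]: project onto (F, E, D) → {(a, 36, n), (k, 28, y), (k, 34, c), (s, 29, c), (t, 33, p)}

{(a, 36, n), (k, 28, y), (k, 34, c), (s, 29, c), (t, 33, p)}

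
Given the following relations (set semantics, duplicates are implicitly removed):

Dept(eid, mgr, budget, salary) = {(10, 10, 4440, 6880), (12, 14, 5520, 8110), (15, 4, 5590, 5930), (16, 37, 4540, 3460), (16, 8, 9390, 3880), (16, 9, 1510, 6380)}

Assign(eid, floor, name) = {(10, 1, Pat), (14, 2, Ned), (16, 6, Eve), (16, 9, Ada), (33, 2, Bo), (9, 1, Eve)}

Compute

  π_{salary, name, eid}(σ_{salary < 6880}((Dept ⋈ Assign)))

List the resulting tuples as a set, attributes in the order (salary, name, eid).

{(3460, Ada, 16), (3460, Eve, 16), (3880, Ada, 16), (3880, Eve, 16), (6380, Ada, 16), (6380, Eve, 16)}

Dept ⋈ Assign (natural join on eid): {(10, 10, 4440, 6880, 1, Pat), (16, 37, 4540, 3460, 6, Eve), (16, 37, 4540, 3460, 9, Ada), (16, 8, 9390, 3880, 6, Eve), (16, 8, 9390, 3880, 9, Ada), (16, 9, 1510, 6380, 6, Eve), (16, 9, 1510, 6380, 9, Ada)}
Selection salary < 6880: {(16, 37, 4540, 3460, 6, Eve), (16, 37, 4540, 3460, 9, Ada), (16, 8, 9390, 3880, 6, Eve), (16, 8, 9390, 3880, 9, Ada), (16, 9, 1510, 6380, 6, Eve), (16, 9, 1510, 6380, 9, Ada)}
π[salary, name, eid]: project onto (salary, name, eid) → {(3460, Ada, 16), (3460, Eve, 16), (3880, Ada, 16), (3880, Eve, 16), (6380, Ada, 16), (6380, Eve, 16)}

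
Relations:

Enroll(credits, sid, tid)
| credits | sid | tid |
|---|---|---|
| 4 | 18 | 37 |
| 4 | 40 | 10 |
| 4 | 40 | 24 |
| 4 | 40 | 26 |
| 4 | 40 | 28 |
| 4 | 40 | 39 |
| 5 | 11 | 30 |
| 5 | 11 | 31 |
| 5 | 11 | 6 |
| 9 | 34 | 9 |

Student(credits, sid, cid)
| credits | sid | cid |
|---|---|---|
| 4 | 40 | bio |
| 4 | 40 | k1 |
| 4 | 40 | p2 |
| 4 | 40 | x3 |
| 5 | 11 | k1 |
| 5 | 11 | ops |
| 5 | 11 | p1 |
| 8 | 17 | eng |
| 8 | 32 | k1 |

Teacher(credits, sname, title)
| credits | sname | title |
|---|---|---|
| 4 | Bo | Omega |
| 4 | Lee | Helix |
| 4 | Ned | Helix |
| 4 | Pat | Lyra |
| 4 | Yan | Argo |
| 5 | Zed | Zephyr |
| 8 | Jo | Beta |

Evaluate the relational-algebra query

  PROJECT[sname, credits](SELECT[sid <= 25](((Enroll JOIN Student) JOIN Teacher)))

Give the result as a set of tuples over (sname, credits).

Natural join on credits, sid: {(4, 40, 10, bio), (4, 40, 10, k1), (4, 40, 10, p2), (4, 40, 10, x3), (4, 40, 24, bio), (4, 40, 24, k1), (4, 40, 24, p2), (4, 40, 24, x3), (4, 40, 26, bio), (4, 40, 26, k1), (4, 40, 26, p2), (4, 40, 26, x3), (4, 40, 28, bio), (4, 40, 28, k1), (4, 40, 28, p2), (4, 40, 28, x3), (4, 40, 39, bio), (4, 40, 39, k1), (4, 40, 39, p2), (4, 40, 39, x3), (5, 11, 30, k1), (5, 11, 30, ops), (5, 11, 30, p1), (5, 11, 31, k1), (5, 11, 31, ops), (5, 11, 31, p1), (5, 11, 6, k1), (5, 11, 6, ops), (5, 11, 6, p1)}
Natural join on credits: {(4, 40, 10, bio, Bo, Omega), (4, 40, 10, bio, Lee, Helix), (4, 40, 10, bio, Ned, Helix), (4, 40, 10, bio, Pat, Lyra), (4, 40, 10, bio, Yan, Argo), (4, 40, 10, k1, Bo, Omega), (4, 40, 10, k1, Lee, Helix), (4, 40, 10, k1, Ned, Helix), (4, 40, 10, k1, Pat, Lyra), (4, 40, 10, k1, Yan, Argo), (4, 40, 10, p2, Bo, Omega), (4, 40, 10, p2, Lee, Helix), (4, 40, 10, p2, Ned, Helix), (4, 40, 10, p2, Pat, Lyra), (4, 40, 10, p2, Yan, Argo), (4, 40, 10, x3, Bo, Omega), (4, 40, 10, x3, Lee, Helix), (4, 40, 10, x3, Ned, Helix), (4, 40, 10, x3, Pat, Lyra), (4, 40, 10, x3, Yan, Argo), (4, 40, 24, bio, Bo, Omega), (4, 40, 24, bio, Lee, Helix), (4, 40, 24, bio, Ned, Helix), (4, 40, 24, bio, Pat, Lyra), (4, 40, 24, bio, Yan, Argo), (4, 40, 24, k1, Bo, Omega), (4, 40, 24, k1, Lee, Helix), (4, 40, 24, k1, Ned, Helix), (4, 40, 24, k1, Pat, Lyra), (4, 40, 24, k1, Yan, Argo), (4, 40, 24, p2, Bo, Omega), (4, 40, 24, p2, Lee, Helix), (4, 40, 24, p2, Ned, Helix), (4, 40, 24, p2, Pat, Lyra), (4, 40, 24, p2, Yan, Argo), (4, 40, 24, x3, Bo, Omega), (4, 40, 24, x3, Lee, Helix), (4, 40, 24, x3, Ned, Helix), (4, 40, 24, x3, Pat, Lyra), (4, 40, 24, x3, Yan, Argo), (4, 40, 26, bio, Bo, Omega), (4, 40, 26, bio, Lee, Helix), (4, 40, 26, bio, Ned, Helix), (4, 40, 26, bio, Pat, Lyra), (4, 40, 26, bio, Yan, Argo), (4, 40, 26, k1, Bo, Omega), (4, 40, 26, k1, Lee, Helix), (4, 40, 26, k1, Ned, Helix), (4, 40, 26, k1, Pat, Lyra), (4, 40, 26, k1, Yan, Argo), (4, 40, 26, p2, Bo, Omega), (4, 40, 26, p2, Lee, Helix), (4, 40, 26, p2, Ned, Helix), (4, 40, 26, p2, Pat, Lyra), (4, 40, 26, p2, Yan, Argo), (4, 40, 26, x3, Bo, Omega), (4, 40, 26, x3, Lee, Helix), (4, 40, 26, x3, Ned, Helix), (4, 40, 26, x3, Pat, Lyra), (4, 40, 26, x3, Yan, Argo), (4, 40, 28, bio, Bo, Omega), (4, 40, 28, bio, Lee, Helix), (4, 40, 28, bio, Ned, Helix), (4, 40, 28, bio, Pat, Lyra), (4, 40, 28, bio, Yan, Argo), (4, 40, 28, k1, Bo, Omega), (4, 40, 28, k1, Lee, Helix), (4, 40, 28, k1, Ned, Helix), (4, 40, 28, k1, Pat, Lyra), (4, 40, 28, k1, Yan, Argo), (4, 40, 28, p2, Bo, Omega), (4, 40, 28, p2, Lee, Helix), (4, 40, 28, p2, Ned, Helix), (4, 40, 28, p2, Pat, Lyra), (4, 40, 28, p2, Yan, Argo), (4, 40, 28, x3, Bo, Omega), (4, 40, 28, x3, Lee, Helix), (4, 40, 28, x3, Ned, Helix), (4, 40, 28, x3, Pat, Lyra), (4, 40, 28, x3, Yan, Argo), (4, 40, 39, bio, Bo, Omega), (4, 40, 39, bio, Lee, Helix), (4, 40, 39, bio, Ned, Helix), (4, 40, 39, bio, Pat, Lyra), (4, 40, 39, bio, Yan, Argo), (4, 40, 39, k1, Bo, Omega), (4, 40, 39, k1, Lee, Helix), (4, 40, 39, k1, Ned, Helix), (4, 40, 39, k1, Pat, Lyra), (4, 40, 39, k1, Yan, Argo), (4, 40, 39, p2, Bo, Omega), (4, 40, 39, p2, Lee, Helix), (4, 40, 39, p2, Ned, Helix), (4, 40, 39, p2, Pat, Lyra), (4, 40, 39, p2, Yan, Argo), (4, 40, 39, x3, Bo, Omega), (4, 40, 39, x3, Lee, Helix), (4, 40, 39, x3, Ned, Helix), (4, 40, 39, x3, Pat, Lyra), (4, 40, 39, x3, Yan, Argo), (5, 11, 30, k1, Zed, Zephyr), (5, 11, 30, ops, Zed, Zephyr), (5, 11, 30, p1, Zed, Zephyr), (5, 11, 31, k1, Zed, Zephyr), (5, 11, 31, ops, Zed, Zephyr), (5, 11, 31, p1, Zed, Zephyr), (5, 11, 6, k1, Zed, Zephyr), (5, 11, 6, ops, Zed, Zephyr), (5, 11, 6, p1, Zed, Zephyr)}
σ[sid <= 25]: keep tuples satisfying sid <= 25 → {(5, 11, 30, k1, Zed, Zephyr), (5, 11, 30, ops, Zed, Zephyr), (5, 11, 30, p1, Zed, Zephyr), (5, 11, 31, k1, Zed, Zephyr), (5, 11, 31, ops, Zed, Zephyr), (5, 11, 31, p1, Zed, Zephyr), (5, 11, 6, k1, Zed, Zephyr), (5, 11, 6, ops, Zed, Zephyr), (5, 11, 6, p1, Zed, Zephyr)}
Keep only column(s) sname, credits (8 duplicate(s) eliminated): {(Zed, 5)}

{(Zed, 5)}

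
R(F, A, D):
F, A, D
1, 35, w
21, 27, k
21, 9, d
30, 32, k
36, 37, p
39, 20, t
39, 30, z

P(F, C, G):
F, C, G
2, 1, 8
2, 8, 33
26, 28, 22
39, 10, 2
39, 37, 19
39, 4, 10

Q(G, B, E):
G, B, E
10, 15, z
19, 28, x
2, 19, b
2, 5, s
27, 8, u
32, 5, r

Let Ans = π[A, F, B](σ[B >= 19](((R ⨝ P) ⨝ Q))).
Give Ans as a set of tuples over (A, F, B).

{(20, 39, 19), (20, 39, 28), (30, 39, 19), (30, 39, 28)}

R ⋈ P (natural join on F): {(39, 20, t, 10, 2), (39, 20, t, 37, 19), (39, 20, t, 4, 10), (39, 30, z, 10, 2), (39, 30, z, 37, 19), (39, 30, z, 4, 10)}
(R ⨝ P) ⋈ Q (natural join on G): {(39, 20, t, 10, 2, 19, b), (39, 20, t, 10, 2, 5, s), (39, 20, t, 37, 19, 28, x), (39, 20, t, 4, 10, 15, z), (39, 30, z, 10, 2, 19, b), (39, 30, z, 10, 2, 5, s), (39, 30, z, 37, 19, 28, x), (39, 30, z, 4, 10, 15, z)}
Apply σ_{B >= 19}; surviving tuples: {(39, 20, t, 10, 2, 19, b), (39, 20, t, 37, 19, 28, x), (39, 30, z, 10, 2, 19, b), (39, 30, z, 37, 19, 28, x)}
π[A, F, B]: project onto (A, F, B) → {(20, 39, 19), (20, 39, 28), (30, 39, 19), (30, 39, 28)}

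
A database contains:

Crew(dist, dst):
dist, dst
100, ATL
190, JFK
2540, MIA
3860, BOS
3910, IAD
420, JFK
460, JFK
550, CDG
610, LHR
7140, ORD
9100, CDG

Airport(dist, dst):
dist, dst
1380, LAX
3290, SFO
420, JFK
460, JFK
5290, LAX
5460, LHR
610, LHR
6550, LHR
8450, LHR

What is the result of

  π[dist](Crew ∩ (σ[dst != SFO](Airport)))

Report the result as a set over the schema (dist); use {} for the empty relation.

{420, 460, 610}

Selection dst != SFO: {(1380, LAX), (420, JFK), (460, JFK), (5290, LAX), (5460, LHR), (610, LHR), (6550, LHR), (8450, LHR)}
Set intersection of the two operands is {(420, JFK), (460, JFK), (610, LHR)}.
π[dist]: project onto (dist) → {420, 460, 610}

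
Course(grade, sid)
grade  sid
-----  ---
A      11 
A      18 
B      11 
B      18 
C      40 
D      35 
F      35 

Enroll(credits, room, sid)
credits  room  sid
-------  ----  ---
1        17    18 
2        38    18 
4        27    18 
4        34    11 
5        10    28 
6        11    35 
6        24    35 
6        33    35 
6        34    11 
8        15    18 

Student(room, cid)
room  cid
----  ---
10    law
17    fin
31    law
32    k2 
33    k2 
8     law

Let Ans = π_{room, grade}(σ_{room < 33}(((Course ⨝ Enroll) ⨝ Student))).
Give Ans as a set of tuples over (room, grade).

{(17, A), (17, B)}

Natural join on sid: {(A, 11, 4, 34), (A, 11, 6, 34), (A, 18, 1, 17), (A, 18, 2, 38), (A, 18, 4, 27), (A, 18, 8, 15), (B, 11, 4, 34), (B, 11, 6, 34), (B, 18, 1, 17), (B, 18, 2, 38), (B, 18, 4, 27), (B, 18, 8, 15), (D, 35, 6, 11), (D, 35, 6, 24), (D, 35, 6, 33), (F, 35, 6, 11), (F, 35, 6, 24), (F, 35, 6, 33)}
Natural join on room: {(A, 18, 1, 17, fin), (B, 18, 1, 17, fin), (D, 35, 6, 33, k2), (F, 35, 6, 33, k2)}
Filtering on room < 33 leaves {(A, 18, 1, 17, fin), (B, 18, 1, 17, fin)}.
π_{room, grade} gives {(17, A), (17, B)}.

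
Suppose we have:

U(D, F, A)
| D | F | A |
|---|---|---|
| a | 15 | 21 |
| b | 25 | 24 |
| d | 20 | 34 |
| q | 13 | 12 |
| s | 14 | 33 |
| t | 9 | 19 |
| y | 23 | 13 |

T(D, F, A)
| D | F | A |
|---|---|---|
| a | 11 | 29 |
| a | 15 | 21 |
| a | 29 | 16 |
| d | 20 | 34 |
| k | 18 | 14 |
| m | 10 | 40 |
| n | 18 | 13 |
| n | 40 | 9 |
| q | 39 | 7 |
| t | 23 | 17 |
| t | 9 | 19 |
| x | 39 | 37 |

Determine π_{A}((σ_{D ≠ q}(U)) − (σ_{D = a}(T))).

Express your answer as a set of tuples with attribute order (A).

Selection D ≠ q: {(a, 15, 21), (b, 25, 24), (d, 20, 34), (s, 14, 33), (t, 9, 19), (y, 23, 13)}
Selection D = a: {(a, 11, 29), (a, 15, 21), (a, 29, 16)}
Set difference of the two operands is {(b, 25, 24), (d, 20, 34), (s, 14, 33), (t, 9, 19), (y, 23, 13)}.
π[A]: project onto (A) → {13, 19, 24, 33, 34}

{13, 19, 24, 33, 34}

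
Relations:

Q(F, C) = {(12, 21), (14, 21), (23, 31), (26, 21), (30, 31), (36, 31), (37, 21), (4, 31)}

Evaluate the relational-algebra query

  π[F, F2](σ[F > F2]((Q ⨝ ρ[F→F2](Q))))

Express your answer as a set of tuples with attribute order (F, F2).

ρ[F→F2]: schema becomes (F2, C); tuples unchanged.
Q ⋈ ρ[F→F2](Q) (natural join on C): {(12, 21, 12), (12, 21, 14), (12, 21, 26), (12, 21, 37), (14, 21, 12), (14, 21, 14), (14, 21, 26), (14, 21, 37), (23, 31, 23), (23, 31, 30), (23, 31, 36), (23, 31, 4), (26, 21, 12), (26, 21, 14), (26, 21, 26), (26, 21, 37), (30, 31, 23), (30, 31, 30), (30, 31, 36), (30, 31, 4), (36, 31, 23), (36, 31, 30), (36, 31, 36), (36, 31, 4), (37, 21, 12), (37, 21, 14), (37, 21, 26), (37, 21, 37), (4, 31, 23), (4, 31, 30), (4, 31, 36), (4, 31, 4)}
Filtering on F > F2 leaves {(14, 21, 12), (23, 31, 4), (26, 21, 12), (26, 21, 14), (30, 31, 23), (30, 31, 4), (36, 31, 23), (36, 31, 30), (36, 31, 4), (37, 21, 12), (37, 21, 14), (37, 21, 26)}.
Projecting to F, F2: {(14, 12), (23, 4), (26, 12), (26, 14), (30, 23), (30, 4), (36, 23), (36, 30), (36, 4), (37, 12), (37, 14), (37, 26)}

{(14, 12), (23, 4), (26, 12), (26, 14), (30, 23), (30, 4), (36, 23), (36, 30), (36, 4), (37, 12), (37, 14), (37, 26)}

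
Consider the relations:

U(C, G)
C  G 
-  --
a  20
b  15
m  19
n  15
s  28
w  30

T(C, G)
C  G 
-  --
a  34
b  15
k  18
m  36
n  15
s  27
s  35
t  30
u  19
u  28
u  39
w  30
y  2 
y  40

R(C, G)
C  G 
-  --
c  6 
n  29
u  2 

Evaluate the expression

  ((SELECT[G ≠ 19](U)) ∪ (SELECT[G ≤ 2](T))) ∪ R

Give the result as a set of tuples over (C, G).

Apply σ_{G ≠ 19}; surviving tuples: {(a, 20), (b, 15), (n, 15), (s, 28), (w, 30)}
Apply σ_{G ≤ 2}; surviving tuples: {(y, 2)}
Taking the union: {(a, 20), (b, 15), (n, 15), (s, 28), (w, 30), (y, 2)}
Taking the union: {(a, 20), (b, 15), (c, 6), (n, 15), (n, 29), (s, 28), (u, 2), (w, 30), (y, 2)}

{(a, 20), (b, 15), (c, 6), (n, 15), (n, 29), (s, 28), (u, 2), (w, 30), (y, 2)}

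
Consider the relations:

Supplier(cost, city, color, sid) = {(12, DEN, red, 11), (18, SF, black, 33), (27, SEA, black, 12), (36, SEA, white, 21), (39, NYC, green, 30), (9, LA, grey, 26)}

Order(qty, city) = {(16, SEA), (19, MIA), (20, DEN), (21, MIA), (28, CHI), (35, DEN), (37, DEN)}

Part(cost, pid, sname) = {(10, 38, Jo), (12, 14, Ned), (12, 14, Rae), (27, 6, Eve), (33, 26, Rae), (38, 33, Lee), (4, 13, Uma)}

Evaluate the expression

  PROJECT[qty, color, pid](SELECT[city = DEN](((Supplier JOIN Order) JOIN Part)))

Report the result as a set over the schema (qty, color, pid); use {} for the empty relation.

Supplier ⋈ Order (natural join on city): {(12, DEN, red, 11, 20), (12, DEN, red, 11, 35), (12, DEN, red, 11, 37), (27, SEA, black, 12, 16), (36, SEA, white, 21, 16)}
(Supplier JOIN Order) ⋈ Part (natural join on cost): {(12, DEN, red, 11, 20, 14, Ned), (12, DEN, red, 11, 20, 14, Rae), (12, DEN, red, 11, 35, 14, Ned), (12, DEN, red, 11, 35, 14, Rae), (12, DEN, red, 11, 37, 14, Ned), (12, DEN, red, 11, 37, 14, Rae), (27, SEA, black, 12, 16, 6, Eve)}
Filtering on city = DEN leaves {(12, DEN, red, 11, 20, 14, Ned), (12, DEN, red, 11, 20, 14, Rae), (12, DEN, red, 11, 35, 14, Ned), (12, DEN, red, 11, 35, 14, Rae), (12, DEN, red, 11, 37, 14, Ned), (12, DEN, red, 11, 37, 14, Rae)}.
Projecting to qty, color, pid (3 duplicate(s) eliminated): {(20, red, 14), (35, red, 14), (37, red, 14)}

{(20, red, 14), (35, red, 14), (37, red, 14)}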